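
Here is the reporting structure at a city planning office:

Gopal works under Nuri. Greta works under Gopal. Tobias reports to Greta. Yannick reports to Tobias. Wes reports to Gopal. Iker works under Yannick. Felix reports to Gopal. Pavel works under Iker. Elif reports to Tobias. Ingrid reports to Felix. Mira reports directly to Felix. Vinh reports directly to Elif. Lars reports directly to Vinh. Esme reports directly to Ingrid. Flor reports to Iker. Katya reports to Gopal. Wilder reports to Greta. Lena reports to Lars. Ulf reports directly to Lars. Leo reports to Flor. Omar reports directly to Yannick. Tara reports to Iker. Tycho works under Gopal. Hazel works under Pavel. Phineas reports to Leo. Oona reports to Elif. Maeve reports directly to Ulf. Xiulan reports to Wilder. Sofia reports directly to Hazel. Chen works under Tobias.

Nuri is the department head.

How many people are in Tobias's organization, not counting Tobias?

Tobias directly manages Yannick, Elif, Chen. Under Yannick: Omar, Iker, Tara, Flor, Leo, Phineas, Pavel, Hazel, Sofia (9). Under Elif: Oona, Vinh, Lars, Ulf, Maeve, Lena (6). Chen has no reports. So Tobias's organization is 3 direct reports plus everyone under them: 10 + 7 + 1 = 18.

18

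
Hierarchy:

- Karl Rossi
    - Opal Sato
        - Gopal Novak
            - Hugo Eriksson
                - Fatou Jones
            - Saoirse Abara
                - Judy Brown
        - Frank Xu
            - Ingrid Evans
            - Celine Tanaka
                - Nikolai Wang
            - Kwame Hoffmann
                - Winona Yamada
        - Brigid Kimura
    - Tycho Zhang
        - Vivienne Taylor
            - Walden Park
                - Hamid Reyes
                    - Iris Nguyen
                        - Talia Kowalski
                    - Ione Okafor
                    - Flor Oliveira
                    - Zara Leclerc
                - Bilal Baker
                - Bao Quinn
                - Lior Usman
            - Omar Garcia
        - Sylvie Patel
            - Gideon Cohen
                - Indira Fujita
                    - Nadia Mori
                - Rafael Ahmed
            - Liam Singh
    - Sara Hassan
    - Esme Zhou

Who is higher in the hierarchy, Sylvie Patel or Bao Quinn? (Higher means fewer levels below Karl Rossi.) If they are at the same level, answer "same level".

Sylvie Patel

Sylvie Patel is 2 levels below Karl Rossi; Bao Quinn is 4. Sylvie Patel is higher.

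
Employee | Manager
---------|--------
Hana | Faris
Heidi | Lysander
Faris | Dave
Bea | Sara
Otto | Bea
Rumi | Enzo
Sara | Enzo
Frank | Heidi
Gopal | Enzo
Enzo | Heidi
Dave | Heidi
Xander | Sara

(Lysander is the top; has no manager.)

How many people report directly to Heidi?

3

Heidi directly manages Enzo, Dave, Frank. That is 3 direct reports.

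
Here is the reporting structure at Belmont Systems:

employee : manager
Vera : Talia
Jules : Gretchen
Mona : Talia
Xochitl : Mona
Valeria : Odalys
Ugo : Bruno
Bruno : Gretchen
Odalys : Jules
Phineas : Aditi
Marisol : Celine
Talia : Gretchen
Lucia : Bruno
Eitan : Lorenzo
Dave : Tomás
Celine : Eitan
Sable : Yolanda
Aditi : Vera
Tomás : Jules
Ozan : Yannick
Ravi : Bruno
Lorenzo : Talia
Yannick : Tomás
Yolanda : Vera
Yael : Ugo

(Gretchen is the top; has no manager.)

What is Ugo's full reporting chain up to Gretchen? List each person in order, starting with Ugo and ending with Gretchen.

Ugo -> Bruno -> Gretchen

Ugo reports to Bruno. Bruno reports to Gretchen. Gretchen is at the top.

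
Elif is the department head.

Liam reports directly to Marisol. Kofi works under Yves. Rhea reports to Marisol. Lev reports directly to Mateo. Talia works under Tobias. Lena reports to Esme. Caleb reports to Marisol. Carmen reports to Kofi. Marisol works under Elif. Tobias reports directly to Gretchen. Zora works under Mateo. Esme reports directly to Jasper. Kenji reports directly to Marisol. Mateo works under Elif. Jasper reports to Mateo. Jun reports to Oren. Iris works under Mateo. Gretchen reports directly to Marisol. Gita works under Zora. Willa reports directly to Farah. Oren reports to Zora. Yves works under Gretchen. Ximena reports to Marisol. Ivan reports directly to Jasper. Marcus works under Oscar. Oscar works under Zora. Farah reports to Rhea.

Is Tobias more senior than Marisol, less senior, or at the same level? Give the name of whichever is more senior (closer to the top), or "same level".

Marisol

Tobias is 3 levels below Elif; Marisol is 1. Marisol is higher.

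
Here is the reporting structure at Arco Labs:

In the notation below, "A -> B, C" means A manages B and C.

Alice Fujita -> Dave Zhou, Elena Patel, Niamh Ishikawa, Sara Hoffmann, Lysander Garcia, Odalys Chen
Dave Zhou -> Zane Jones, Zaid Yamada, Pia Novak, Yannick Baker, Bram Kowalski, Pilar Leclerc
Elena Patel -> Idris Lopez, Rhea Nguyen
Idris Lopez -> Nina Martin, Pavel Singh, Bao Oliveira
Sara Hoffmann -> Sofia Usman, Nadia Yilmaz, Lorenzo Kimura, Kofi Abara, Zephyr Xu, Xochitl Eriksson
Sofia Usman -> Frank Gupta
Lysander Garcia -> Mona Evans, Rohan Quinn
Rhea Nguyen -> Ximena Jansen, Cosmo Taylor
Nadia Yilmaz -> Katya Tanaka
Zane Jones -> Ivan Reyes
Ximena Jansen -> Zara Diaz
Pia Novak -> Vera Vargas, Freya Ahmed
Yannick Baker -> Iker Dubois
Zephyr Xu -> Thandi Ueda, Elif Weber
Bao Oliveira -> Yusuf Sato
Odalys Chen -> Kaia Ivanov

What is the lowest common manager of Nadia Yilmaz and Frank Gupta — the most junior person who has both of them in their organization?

Sara Hoffmann

Nadia Yilmaz's chain of managers is Sara Hoffmann, Alice Fujita. Frank Gupta's chain of managers is Sofia Usman, Sara Hoffmann, Alice Fujita. The first manager that appears in both chains is Sara Hoffmann.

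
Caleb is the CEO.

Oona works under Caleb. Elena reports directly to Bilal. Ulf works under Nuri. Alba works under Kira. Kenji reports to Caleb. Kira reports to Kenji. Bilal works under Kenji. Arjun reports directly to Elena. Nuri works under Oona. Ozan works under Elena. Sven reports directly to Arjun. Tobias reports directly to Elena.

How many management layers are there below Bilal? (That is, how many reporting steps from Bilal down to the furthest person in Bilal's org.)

3

The longest chain under Bilal runs Bilal → Elena → Arjun → Sven, which is 3 levels below Bilal.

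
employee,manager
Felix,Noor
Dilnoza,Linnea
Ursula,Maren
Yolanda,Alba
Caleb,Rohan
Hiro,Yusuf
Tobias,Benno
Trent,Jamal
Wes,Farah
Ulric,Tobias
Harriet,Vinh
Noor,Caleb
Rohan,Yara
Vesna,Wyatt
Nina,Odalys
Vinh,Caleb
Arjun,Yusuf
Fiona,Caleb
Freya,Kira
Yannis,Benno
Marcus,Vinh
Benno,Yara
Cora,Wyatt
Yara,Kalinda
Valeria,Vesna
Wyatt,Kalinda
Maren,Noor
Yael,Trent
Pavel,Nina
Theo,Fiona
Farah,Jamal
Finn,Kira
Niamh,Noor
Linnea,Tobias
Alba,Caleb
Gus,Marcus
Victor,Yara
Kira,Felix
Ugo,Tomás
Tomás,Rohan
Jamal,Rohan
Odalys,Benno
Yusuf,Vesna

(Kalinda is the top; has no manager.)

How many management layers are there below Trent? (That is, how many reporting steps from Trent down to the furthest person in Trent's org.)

The longest chain under Trent runs Trent → Yael, which is 1 level below Trent.

1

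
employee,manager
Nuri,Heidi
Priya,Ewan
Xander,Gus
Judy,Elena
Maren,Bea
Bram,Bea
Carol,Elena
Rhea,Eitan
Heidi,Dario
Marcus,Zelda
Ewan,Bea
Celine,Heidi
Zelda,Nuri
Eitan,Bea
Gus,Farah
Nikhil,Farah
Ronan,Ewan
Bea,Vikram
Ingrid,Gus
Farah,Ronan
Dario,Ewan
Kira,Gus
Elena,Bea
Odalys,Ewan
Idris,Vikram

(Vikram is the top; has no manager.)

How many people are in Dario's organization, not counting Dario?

5

Dario directly manages Heidi. Under Heidi: Nuri, Zelda, Marcus, Celine (4). That's 5 in total.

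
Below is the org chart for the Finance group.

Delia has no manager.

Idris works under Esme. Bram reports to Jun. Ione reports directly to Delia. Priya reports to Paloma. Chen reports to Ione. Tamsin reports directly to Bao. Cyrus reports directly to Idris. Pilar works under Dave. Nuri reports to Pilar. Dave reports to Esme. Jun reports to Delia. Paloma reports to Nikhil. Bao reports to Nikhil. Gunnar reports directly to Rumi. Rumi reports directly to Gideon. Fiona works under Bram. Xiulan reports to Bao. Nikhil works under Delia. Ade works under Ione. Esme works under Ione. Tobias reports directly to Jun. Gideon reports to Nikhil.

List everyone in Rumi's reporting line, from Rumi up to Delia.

Rumi -> Gideon -> Nikhil -> Delia

Rumi reports to Gideon. Gideon reports to Nikhil. Nikhil reports to Delia. Delia is at the top.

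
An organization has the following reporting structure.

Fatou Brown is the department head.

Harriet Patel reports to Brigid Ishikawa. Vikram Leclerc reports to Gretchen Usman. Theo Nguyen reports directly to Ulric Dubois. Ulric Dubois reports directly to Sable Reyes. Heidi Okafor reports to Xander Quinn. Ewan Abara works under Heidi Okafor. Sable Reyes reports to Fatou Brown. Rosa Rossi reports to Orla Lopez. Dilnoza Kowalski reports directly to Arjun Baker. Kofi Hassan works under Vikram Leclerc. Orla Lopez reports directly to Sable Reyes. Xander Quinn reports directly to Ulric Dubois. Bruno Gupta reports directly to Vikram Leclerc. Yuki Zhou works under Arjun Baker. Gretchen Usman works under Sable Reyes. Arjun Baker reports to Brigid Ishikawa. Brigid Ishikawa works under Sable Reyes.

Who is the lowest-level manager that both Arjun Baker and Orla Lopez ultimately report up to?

Arjun Baker's chain of managers is Brigid Ishikawa, Sable Reyes, Fatou Brown. Orla Lopez's chain of managers is Sable Reyes, Fatou Brown. The first manager that appears in both chains is Sable Reyes.

Sable Reyes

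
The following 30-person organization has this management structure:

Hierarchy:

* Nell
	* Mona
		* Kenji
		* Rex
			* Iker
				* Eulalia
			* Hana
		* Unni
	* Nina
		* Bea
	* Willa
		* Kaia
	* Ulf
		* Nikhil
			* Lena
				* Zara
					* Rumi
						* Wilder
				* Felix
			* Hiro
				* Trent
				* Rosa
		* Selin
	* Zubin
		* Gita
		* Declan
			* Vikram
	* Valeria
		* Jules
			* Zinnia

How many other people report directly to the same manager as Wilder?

0

Wilder reports to Rumi, and Rumi has no other direct reports. Wilder has 0 peers.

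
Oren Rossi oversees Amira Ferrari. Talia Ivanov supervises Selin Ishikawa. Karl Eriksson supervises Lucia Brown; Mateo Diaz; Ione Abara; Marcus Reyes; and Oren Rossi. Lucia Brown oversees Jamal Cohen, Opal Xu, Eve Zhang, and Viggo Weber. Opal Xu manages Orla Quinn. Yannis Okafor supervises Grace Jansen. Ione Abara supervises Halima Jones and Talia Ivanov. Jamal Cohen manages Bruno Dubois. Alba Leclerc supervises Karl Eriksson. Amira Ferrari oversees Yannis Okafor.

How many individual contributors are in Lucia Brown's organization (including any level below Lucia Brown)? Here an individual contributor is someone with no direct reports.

4

The people in Lucia Brown's organization with no one reporting to them are Viggo Weber, Eve Zhang, Orla Quinn, Bruno Dubois. That is 4.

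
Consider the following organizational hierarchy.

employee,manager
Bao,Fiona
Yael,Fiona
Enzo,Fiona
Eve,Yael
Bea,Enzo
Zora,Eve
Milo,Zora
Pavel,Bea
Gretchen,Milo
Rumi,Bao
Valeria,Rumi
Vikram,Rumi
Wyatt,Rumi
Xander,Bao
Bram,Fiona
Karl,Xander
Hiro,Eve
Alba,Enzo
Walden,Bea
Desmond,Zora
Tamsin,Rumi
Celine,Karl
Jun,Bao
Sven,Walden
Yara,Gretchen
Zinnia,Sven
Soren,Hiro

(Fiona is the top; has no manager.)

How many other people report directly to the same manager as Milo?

1

Milo reports to Zora. Zora's other direct reports are Desmond — 1 peer.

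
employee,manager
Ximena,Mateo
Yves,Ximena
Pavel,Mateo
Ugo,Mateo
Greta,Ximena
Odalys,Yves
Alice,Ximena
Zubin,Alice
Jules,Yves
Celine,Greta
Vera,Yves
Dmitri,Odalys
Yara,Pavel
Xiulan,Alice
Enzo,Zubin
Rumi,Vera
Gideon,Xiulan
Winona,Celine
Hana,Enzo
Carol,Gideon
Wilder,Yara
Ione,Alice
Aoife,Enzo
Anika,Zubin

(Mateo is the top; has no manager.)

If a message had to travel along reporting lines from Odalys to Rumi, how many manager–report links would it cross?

Odalys is 1 level below Yves, and Rumi is 2 levels below Yves (their lowest common manager). The shortest path runs up from Odalys to Yves and back down to Rumi: 1 + 2 = 3 links.

3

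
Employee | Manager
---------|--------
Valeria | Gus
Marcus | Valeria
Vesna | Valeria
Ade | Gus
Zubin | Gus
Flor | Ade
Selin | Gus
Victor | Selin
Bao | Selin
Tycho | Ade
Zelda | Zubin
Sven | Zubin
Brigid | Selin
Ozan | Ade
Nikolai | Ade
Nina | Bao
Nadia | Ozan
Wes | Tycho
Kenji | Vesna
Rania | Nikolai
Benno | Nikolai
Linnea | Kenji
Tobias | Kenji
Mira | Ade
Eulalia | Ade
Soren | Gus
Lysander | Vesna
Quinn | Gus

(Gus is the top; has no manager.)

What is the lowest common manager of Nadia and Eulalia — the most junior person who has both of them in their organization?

Nadia's chain of managers is Ozan, Ade, Gus. Eulalia's chain of managers is Ade, Gus. The first manager that appears in both chains is Ade.

Ade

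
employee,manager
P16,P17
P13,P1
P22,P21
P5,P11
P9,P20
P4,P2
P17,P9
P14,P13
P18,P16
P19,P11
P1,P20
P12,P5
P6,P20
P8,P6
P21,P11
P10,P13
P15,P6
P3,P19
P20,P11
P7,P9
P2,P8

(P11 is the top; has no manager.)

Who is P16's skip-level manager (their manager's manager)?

P9

P16 reports to P17, and P17 reports to P9. So P16's skip-level manager is P9.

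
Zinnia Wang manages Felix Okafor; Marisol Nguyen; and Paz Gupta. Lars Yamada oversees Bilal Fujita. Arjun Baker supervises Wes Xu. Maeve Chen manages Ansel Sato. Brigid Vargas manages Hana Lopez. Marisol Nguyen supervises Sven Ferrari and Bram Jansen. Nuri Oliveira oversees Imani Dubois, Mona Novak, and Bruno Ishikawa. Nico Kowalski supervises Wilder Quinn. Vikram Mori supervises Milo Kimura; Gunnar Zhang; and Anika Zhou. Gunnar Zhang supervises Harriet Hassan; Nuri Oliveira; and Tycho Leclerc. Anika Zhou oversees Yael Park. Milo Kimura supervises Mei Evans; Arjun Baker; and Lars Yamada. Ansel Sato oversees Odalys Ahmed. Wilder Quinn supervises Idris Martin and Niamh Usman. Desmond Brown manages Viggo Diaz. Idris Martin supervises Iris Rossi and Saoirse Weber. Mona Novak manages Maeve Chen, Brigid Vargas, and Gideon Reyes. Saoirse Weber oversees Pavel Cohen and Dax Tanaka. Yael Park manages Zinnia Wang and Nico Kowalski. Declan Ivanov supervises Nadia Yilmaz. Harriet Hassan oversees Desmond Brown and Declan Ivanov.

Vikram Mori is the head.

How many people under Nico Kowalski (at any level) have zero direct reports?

4

The people in Nico Kowalski's organization with no one reporting to them are Niamh Usman, Dax Tanaka, Pavel Cohen, Iris Rossi. That is 4.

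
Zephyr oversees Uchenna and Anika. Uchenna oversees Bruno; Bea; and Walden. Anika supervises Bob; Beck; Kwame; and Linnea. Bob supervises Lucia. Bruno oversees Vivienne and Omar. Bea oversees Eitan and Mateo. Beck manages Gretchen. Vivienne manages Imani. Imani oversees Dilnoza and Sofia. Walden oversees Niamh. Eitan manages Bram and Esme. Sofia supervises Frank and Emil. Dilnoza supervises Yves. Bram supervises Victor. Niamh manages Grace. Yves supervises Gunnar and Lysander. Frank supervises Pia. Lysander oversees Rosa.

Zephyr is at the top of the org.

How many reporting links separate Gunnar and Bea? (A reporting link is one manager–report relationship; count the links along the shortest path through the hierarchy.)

7

Gunnar is 6 levels below Uchenna, and Bea is 1 level below Uchenna (their lowest common manager). The shortest path runs up from Gunnar to Uchenna and back down to Bea: 6 + 1 = 7 links.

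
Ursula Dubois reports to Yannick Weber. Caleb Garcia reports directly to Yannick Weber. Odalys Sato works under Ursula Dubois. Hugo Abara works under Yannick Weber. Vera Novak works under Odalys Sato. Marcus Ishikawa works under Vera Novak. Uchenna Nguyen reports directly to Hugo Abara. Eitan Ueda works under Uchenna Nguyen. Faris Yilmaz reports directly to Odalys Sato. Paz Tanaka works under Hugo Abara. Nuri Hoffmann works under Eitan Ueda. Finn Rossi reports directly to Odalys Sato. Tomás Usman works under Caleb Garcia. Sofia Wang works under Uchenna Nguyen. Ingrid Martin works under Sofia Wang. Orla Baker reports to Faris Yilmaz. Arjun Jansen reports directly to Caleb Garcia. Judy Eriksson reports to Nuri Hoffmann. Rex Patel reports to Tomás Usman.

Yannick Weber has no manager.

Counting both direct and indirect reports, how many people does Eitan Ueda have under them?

2

Eitan Ueda directly manages Nuri Hoffmann. Under Nuri Hoffmann: Judy Eriksson (1). That's 2 in total.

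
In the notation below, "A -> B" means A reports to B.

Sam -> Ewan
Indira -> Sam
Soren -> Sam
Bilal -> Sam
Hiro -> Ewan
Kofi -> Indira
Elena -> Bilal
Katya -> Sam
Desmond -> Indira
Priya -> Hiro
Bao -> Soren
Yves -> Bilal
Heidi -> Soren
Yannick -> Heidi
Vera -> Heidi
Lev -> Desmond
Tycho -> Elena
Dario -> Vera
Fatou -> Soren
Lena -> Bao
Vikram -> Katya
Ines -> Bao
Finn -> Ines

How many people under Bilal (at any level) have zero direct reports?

The people in Bilal's organization with no one reporting to them are Yves, Tycho. That is 2.

2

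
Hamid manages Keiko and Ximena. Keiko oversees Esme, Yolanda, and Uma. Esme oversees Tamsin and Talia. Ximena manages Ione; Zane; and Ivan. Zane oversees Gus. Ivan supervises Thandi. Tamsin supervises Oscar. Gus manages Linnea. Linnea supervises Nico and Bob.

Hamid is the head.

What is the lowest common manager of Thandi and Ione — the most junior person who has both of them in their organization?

Thandi's chain of managers is Ivan, Ximena, Hamid. Ione's chain of managers is Ximena, Hamid. The first manager that appears in both chains is Ximena.

Ximena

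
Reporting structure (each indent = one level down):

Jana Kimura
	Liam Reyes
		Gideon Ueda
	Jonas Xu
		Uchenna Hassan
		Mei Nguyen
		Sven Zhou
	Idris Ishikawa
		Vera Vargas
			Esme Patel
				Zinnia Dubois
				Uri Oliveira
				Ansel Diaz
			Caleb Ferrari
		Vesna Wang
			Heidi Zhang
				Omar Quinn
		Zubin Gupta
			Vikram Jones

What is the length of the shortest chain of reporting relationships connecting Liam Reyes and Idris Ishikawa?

Liam Reyes is 1 level below Jana Kimura, and Idris Ishikawa is 1 level below Jana Kimura (their lowest common manager). The shortest path runs up from Liam Reyes to Jana Kimura and back down to Idris Ishikawa: 1 + 1 = 2 links.

2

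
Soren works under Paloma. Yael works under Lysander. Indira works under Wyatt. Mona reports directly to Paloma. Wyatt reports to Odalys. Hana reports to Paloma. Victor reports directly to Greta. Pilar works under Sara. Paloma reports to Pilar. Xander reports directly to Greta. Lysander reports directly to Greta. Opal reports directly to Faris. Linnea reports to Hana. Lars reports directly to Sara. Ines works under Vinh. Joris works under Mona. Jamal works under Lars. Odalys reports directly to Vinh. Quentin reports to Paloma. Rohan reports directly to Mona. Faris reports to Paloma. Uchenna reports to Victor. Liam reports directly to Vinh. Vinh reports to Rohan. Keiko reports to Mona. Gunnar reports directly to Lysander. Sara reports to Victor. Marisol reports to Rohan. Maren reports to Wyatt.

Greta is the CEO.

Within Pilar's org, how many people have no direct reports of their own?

The people in Pilar's organization with no one reporting to them are Soren, Linnea, Opal, Quentin, Joris, Keiko, Marisol, Ines, Liam, Maren, Indira. That is 11.

11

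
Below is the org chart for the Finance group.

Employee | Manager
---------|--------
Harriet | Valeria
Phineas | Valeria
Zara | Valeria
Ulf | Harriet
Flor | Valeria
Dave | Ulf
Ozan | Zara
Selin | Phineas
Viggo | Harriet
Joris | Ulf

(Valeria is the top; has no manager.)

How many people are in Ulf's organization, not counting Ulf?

Ulf directly manages Dave, Joris. Dave has no reports. Joris has no reports. So Ulf's organization is 2 direct reports plus everyone under them: 1 + 1 = 2.

2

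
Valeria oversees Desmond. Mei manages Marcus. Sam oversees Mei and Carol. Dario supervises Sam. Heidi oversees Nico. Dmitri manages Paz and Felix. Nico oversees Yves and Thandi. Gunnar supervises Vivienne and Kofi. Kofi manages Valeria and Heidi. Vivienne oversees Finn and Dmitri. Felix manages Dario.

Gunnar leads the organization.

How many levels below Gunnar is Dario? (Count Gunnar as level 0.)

4

Chain from Dario up to Gunnar: Dario → Felix → Dmitri → Vivienne → Gunnar. That is 4 steps up, so Dario is 4 levels below Gunnar.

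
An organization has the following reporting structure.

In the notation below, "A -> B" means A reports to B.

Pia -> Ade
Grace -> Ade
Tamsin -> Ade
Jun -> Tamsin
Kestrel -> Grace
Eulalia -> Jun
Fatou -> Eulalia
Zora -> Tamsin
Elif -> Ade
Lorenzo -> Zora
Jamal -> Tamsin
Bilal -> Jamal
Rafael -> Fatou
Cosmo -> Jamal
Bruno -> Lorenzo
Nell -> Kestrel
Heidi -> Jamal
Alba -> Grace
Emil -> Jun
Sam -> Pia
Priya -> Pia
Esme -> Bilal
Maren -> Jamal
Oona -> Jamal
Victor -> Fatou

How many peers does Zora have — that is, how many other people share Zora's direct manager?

2

Zora reports to Tamsin. Tamsin's other direct reports are Jun, Jamal — 2 peers.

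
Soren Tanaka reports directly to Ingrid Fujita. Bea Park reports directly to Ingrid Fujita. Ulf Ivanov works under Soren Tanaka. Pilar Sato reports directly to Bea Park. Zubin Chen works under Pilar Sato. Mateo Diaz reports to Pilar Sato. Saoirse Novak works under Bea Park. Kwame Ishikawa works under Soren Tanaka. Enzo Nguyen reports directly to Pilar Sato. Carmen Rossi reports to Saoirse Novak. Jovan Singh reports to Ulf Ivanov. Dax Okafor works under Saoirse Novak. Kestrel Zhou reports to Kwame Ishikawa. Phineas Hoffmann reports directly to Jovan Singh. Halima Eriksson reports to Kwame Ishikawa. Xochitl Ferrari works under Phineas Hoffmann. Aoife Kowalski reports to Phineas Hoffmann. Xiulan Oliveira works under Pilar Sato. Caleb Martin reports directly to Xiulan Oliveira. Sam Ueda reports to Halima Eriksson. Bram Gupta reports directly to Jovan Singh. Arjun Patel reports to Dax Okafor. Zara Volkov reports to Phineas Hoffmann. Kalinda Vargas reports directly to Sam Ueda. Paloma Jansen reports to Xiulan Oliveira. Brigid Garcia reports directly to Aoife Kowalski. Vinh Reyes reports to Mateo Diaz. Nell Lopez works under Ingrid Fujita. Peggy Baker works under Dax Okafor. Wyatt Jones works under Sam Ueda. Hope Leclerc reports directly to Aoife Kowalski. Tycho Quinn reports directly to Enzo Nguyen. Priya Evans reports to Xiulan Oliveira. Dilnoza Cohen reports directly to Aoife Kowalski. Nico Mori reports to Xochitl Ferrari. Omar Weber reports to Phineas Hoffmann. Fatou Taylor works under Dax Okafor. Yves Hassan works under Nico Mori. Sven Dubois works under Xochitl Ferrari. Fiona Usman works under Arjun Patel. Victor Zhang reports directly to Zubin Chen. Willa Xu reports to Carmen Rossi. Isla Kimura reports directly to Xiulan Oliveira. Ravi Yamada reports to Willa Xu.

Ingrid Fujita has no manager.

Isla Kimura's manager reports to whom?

Pilar Sato

Isla Kimura reports to Xiulan Oliveira, and Xiulan Oliveira reports to Pilar Sato. So Isla Kimura's skip-level manager is Pilar Sato.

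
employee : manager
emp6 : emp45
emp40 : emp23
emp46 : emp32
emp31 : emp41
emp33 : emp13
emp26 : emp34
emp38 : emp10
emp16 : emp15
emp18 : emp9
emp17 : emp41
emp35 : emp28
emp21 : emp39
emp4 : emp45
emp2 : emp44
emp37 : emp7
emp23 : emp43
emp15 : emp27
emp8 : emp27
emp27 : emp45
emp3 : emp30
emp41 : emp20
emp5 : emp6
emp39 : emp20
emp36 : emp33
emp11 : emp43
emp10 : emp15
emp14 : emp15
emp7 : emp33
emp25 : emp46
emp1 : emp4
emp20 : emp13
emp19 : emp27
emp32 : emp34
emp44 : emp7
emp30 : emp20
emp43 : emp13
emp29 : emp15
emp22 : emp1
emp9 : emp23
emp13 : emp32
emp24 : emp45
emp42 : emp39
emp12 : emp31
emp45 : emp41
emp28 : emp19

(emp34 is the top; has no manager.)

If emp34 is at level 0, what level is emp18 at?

Chain from emp18 up to emp34: emp18 → emp9 → emp23 → emp43 → emp13 → emp32 → emp34. That is 6 steps up, so emp18 is 6 levels below emp34.

6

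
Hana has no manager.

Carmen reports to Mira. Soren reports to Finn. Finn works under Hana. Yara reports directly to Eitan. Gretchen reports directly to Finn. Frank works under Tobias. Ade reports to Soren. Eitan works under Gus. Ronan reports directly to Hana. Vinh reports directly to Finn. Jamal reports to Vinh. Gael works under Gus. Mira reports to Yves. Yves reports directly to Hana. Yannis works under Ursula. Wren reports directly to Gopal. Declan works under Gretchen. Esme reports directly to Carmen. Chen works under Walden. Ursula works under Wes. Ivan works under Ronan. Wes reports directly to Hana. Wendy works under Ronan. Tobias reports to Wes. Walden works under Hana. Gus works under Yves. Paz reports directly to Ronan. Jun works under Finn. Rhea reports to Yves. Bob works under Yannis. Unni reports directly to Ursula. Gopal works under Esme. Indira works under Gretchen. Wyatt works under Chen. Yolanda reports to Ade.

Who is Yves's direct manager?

Yves reports directly to Hana.

Hana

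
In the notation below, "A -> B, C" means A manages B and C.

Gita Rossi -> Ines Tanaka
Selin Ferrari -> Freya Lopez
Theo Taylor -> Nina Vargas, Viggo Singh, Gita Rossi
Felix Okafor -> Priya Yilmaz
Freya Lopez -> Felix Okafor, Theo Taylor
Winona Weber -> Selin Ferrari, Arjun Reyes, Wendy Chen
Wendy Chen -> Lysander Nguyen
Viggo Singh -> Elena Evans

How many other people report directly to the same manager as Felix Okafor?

Felix Okafor reports to Freya Lopez. Freya Lopez's other direct reports are Theo Taylor — 1 peer.

1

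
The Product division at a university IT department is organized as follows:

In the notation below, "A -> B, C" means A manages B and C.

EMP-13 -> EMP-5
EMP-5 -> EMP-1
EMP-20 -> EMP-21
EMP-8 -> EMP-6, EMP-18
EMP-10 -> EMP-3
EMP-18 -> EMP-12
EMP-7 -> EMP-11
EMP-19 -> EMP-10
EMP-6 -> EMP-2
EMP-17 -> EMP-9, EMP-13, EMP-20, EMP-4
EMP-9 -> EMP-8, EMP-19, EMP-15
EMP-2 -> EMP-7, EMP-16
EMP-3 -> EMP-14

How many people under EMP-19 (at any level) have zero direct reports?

1

The only person in EMP-19's organization with no one reporting to them is EMP-14. That is 1.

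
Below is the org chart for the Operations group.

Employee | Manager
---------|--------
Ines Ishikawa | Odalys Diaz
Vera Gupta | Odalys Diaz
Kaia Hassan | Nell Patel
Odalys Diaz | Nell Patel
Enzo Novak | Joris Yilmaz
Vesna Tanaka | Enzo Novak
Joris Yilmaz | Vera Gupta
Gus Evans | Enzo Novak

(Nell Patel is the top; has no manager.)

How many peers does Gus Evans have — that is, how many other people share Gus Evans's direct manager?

1

Gus Evans reports to Enzo Novak. Enzo Novak's other direct reports are Vesna Tanaka — 1 peer.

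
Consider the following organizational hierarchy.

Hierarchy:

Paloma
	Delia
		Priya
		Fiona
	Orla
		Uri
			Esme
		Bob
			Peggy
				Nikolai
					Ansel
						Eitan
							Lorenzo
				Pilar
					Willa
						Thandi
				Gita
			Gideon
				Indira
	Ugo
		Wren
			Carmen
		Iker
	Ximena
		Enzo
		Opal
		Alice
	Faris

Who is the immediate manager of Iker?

Ugo

Iker reports directly to Ugo.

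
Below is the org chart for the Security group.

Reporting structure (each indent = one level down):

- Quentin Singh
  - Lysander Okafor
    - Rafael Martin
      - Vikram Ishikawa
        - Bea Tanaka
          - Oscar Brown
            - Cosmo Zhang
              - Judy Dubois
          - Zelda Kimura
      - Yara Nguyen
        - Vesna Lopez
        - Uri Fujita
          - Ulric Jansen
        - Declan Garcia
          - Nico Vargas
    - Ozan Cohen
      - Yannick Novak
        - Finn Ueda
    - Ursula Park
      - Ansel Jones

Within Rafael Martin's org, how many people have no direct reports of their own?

5

The people in Rafael Martin's organization with no one reporting to them are Nico Vargas, Ulric Jansen, Vesna Lopez, Zelda Kimura, Judy Dubois. That is 5.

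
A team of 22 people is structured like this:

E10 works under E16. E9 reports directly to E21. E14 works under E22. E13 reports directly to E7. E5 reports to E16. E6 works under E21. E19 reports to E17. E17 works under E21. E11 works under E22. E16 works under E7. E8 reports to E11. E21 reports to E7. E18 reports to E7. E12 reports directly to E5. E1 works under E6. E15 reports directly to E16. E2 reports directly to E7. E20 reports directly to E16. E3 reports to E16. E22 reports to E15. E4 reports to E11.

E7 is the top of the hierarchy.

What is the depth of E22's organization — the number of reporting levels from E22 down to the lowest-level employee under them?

2

The longest chain under E22 runs E22 → E11 → E8, which is 2 levels below E22.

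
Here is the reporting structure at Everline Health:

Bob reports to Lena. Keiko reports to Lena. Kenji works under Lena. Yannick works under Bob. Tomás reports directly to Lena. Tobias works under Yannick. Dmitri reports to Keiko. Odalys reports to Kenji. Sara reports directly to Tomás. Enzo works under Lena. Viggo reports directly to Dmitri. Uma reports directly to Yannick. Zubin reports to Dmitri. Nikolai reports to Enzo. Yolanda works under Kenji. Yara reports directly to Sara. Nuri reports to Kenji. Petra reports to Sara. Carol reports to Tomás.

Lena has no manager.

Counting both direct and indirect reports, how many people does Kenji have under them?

Kenji directly manages Odalys, Yolanda, Nuri. Odalys has no reports. Yolanda has no reports. Nuri has no reports. So Kenji's organization is 3 direct reports plus everyone under them: 1 + 1 + 1 = 3.

3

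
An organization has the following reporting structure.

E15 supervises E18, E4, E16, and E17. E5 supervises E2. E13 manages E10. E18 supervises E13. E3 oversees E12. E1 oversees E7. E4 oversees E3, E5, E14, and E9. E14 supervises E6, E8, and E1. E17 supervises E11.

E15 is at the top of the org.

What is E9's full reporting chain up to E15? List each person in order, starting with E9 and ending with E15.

E9 reports to E4. E4 reports to E15. E15 is at the top.

E9 -> E4 -> E15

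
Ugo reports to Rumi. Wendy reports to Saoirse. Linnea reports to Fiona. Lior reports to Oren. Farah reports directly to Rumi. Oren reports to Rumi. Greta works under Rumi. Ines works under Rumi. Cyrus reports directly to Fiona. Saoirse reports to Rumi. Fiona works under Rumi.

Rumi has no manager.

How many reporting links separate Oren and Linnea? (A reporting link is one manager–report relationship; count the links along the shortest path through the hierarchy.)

Oren is 1 level below Rumi, and Linnea is 2 levels below Rumi (their lowest common manager). The shortest path runs up from Oren to Rumi and back down to Linnea: 1 + 2 = 3 links.

3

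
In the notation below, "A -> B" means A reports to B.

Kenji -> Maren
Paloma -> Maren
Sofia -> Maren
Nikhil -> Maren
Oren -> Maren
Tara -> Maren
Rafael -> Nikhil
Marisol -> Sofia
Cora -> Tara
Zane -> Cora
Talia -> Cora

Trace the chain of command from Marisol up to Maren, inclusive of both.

Marisol reports to Sofia. Sofia reports to Maren. Maren is at the top.

Marisol -> Sofia -> Maren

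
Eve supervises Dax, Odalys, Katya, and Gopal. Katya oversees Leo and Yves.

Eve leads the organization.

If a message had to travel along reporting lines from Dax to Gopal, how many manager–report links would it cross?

2

Dax is 1 level below Eve, and Gopal is 1 level below Eve (their lowest common manager). The shortest path runs up from Dax to Eve and back down to Gopal: 1 + 1 = 2 links.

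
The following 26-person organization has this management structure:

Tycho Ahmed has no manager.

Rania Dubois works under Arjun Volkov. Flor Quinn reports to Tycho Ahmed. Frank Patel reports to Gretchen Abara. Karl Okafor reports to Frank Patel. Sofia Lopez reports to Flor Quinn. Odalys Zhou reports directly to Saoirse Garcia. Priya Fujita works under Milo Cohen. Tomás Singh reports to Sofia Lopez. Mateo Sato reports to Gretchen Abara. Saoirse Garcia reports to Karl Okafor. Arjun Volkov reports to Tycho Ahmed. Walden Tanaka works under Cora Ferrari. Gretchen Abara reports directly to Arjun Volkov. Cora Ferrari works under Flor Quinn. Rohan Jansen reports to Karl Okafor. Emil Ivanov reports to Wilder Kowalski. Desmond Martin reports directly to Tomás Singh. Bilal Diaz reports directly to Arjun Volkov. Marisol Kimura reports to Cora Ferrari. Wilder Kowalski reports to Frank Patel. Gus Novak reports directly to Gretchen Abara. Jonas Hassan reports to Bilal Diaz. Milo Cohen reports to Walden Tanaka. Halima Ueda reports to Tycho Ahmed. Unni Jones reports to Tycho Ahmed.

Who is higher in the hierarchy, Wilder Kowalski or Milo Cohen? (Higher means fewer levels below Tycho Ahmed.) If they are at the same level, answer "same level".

Both Wilder Kowalski and Milo Cohen are 4 levels below Tycho Ahmed.

same level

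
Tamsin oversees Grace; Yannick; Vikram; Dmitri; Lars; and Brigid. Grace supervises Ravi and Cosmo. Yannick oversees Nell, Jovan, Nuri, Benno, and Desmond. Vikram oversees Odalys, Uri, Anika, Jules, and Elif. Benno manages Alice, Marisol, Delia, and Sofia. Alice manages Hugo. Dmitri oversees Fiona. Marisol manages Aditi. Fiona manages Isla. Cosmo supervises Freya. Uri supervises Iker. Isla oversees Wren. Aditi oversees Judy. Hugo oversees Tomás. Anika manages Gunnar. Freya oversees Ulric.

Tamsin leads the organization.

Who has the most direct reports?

Direct-report counts: Tamsin has 6; Dmitri has 1; Fiona has 1; Isla has 1; Vikram has 5; Anika has 1; Uri has 1; Yannick has 5; Benno has 4; Marisol has 1; Aditi has 1; Alice has 1; Hugo has 1; Grace has 2; Cosmo has 1; Freya has 1. The largest is 6, held by Tamsin.

Tamsin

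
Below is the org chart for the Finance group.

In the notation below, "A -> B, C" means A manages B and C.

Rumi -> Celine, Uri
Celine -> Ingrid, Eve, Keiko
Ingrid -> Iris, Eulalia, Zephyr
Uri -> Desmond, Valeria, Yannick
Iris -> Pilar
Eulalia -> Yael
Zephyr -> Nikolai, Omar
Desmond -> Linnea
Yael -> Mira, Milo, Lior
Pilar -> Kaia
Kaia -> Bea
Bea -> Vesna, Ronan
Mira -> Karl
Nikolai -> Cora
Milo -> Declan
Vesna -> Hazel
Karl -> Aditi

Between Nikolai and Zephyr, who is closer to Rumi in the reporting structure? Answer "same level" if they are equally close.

Zephyr

Nikolai is 4 levels below Rumi; Zephyr is 3. Zephyr is higher.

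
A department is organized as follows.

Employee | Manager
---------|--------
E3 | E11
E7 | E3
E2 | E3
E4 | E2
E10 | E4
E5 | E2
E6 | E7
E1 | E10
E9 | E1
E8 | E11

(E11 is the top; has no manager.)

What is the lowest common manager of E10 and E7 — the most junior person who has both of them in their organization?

E10's chain of managers is E4, E2, E3, E11. E7's chain of managers is E3, E11. The first manager that appears in both chains is E3.

E3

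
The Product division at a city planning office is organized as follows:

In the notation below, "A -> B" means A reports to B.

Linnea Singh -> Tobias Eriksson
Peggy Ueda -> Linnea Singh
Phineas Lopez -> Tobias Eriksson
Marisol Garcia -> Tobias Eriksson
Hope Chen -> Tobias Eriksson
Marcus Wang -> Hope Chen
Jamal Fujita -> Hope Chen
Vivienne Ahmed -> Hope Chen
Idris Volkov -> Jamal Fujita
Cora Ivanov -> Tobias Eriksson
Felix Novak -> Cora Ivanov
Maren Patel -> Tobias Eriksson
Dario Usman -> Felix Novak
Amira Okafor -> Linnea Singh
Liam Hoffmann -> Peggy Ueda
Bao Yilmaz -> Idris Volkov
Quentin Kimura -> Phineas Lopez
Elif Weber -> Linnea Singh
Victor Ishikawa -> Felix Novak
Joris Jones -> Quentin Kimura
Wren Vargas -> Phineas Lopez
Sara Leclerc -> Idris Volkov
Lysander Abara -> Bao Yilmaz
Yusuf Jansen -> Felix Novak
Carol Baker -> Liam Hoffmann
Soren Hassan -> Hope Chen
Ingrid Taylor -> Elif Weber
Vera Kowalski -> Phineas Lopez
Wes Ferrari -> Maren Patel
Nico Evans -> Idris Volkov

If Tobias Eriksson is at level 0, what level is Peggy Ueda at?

Chain from Peggy Ueda up to Tobias Eriksson: Peggy Ueda → Linnea Singh → Tobias Eriksson. That is 2 steps up, so Peggy Ueda is 2 levels below Tobias Eriksson.

2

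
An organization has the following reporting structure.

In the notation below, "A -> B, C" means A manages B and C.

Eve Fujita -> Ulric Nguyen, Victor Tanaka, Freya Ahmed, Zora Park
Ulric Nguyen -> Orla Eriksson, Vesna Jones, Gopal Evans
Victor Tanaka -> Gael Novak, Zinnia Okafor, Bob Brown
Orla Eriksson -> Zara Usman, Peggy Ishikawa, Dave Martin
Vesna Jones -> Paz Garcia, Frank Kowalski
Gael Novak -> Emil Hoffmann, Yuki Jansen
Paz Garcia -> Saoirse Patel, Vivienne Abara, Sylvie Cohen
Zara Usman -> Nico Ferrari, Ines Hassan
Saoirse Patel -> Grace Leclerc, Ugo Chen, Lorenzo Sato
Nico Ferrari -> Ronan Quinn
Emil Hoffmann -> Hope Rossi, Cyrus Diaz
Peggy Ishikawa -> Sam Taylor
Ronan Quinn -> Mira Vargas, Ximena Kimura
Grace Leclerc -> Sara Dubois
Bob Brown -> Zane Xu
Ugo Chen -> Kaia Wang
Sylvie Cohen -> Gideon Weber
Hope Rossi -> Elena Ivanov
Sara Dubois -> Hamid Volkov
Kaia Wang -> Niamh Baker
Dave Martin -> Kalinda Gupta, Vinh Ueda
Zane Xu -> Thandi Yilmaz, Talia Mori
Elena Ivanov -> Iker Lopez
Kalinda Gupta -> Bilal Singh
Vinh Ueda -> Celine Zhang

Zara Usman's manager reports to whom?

Zara Usman reports to Orla Eriksson, and Orla Eriksson reports to Ulric Nguyen. So Zara Usman's skip-level manager is Ulric Nguyen.

Ulric Nguyen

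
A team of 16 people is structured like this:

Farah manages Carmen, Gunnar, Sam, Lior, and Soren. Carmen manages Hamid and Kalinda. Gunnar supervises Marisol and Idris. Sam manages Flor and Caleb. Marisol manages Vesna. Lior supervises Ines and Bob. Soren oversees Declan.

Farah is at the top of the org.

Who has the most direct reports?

Farah

Direct-report counts: Farah has 5; Soren has 1; Lior has 2; Sam has 2; Gunnar has 2; Marisol has 1; Carmen has 2. The largest is 5, held by Farah.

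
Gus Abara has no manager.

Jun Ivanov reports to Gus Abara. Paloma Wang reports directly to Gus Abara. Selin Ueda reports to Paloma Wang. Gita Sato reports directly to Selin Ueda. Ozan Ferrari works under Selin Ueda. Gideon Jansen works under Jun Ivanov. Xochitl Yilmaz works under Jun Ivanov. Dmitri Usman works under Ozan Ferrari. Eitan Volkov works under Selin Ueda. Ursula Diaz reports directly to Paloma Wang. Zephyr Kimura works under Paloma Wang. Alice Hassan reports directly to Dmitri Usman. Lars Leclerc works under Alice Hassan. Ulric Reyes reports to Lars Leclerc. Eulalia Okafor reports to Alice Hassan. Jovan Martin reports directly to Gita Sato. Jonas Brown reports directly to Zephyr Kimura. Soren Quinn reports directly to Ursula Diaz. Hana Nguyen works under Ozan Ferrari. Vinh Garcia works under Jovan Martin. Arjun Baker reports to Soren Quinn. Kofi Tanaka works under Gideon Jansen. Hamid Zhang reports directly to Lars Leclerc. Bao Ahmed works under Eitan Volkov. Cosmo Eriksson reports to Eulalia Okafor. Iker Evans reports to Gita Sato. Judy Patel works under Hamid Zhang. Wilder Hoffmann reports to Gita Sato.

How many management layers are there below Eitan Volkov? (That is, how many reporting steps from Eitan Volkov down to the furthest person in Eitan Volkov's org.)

The longest chain under Eitan Volkov runs Eitan Volkov → Bao Ahmed, which is 1 level below Eitan Volkov.

1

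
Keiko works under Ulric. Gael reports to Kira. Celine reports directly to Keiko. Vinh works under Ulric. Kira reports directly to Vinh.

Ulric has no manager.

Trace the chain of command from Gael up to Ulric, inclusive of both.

Gael -> Kira -> Vinh -> Ulric

Gael reports to Kira. Kira reports to Vinh. Vinh reports to Ulric. Ulric is at the top.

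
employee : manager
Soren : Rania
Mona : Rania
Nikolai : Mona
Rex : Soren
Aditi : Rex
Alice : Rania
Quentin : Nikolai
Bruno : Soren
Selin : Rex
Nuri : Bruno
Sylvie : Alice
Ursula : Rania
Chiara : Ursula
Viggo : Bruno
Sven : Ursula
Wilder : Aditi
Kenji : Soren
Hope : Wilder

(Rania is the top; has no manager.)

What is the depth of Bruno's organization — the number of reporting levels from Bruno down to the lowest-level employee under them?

1

The longest chain under Bruno runs Bruno → Viggo, which is 1 level below Bruno.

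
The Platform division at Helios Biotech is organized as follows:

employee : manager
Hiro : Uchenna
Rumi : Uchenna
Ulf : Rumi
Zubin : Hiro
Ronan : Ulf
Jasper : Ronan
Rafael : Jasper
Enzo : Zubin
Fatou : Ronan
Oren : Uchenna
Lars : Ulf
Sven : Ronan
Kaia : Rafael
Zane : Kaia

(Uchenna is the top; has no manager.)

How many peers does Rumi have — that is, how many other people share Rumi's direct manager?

2

Rumi reports to Uchenna. Uchenna's other direct reports are Hiro, Oren — 2 peers.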